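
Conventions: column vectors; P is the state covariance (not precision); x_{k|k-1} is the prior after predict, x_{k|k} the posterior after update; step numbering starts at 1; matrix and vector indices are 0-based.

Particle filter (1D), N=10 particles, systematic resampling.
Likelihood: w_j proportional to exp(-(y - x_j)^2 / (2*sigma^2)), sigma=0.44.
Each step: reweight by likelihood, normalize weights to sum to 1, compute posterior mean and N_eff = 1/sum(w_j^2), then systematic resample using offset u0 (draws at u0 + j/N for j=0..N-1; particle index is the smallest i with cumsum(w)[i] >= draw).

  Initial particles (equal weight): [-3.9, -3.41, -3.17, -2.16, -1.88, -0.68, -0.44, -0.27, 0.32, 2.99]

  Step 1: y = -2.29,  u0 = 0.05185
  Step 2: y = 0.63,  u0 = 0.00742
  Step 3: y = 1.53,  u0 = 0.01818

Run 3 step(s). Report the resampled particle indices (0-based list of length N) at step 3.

step 1: w=[0.0007, 0.0220, 0.0759, 0.5371, 0.3635, 0.0007, 0.0001, 0.0000, 0.0000, 0.0000]  mean=-2.1624  Neff=2.3427  idx=[2, 3, 3, 3, 3, 3, 4, 4, 4, 4]
step 2: w=[0.0000, 0.0053, 0.0053, 0.0053, 0.0053, 0.0053, 0.2434, 0.2434, 0.2434, 0.2434]  mean=-1.8874  Neff=4.2170  idx=[2, 6, 6, 7, 7, 7, 8, 8, 9, 9]
step 3: w=[0.0007, 0.1110, 0.1110, 0.1110, 0.1110, 0.1110, 0.1110, 0.1110, 0.1110, 0.1110]  mean=-1.8802  Neff=9.0118  idx=[1, 2, 2, 3, 4, 5, 6, 7, 8, 9]

resampled_idx = [1, 2, 2, 3, 4, 5, 6, 7, 8, 9]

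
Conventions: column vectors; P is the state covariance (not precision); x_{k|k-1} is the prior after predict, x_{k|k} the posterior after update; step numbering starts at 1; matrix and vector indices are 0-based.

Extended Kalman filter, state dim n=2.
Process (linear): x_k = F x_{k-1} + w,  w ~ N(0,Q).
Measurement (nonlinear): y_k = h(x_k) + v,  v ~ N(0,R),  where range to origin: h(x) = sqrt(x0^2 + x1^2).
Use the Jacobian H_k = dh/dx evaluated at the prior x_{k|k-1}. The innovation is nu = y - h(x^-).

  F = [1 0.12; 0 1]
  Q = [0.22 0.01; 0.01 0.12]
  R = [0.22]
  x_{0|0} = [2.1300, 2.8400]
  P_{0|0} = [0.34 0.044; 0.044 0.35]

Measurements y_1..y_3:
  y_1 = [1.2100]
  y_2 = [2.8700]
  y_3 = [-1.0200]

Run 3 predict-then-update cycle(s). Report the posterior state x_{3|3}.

step 1: x^-=[2.4708, 2.8400]  P^-=[0.5756 0.0960; 0.0960 0.4700]  H_jac=[0.6564 0.7544]  S=[0.8306]  K=[0.5421; 0.5028]  nu=[-2.5544]  x^+=[1.0861, 1.5557]  P^+=[0.3315 -0.1304; -0.1304 0.2600]
step 2: x^-=[1.2728, 1.5557]  P^-=[0.5240 -0.0892; -0.0892 0.3800]  H_jac=[0.6332 0.7740]  S=[0.5704]  K=[0.4608; 0.4167]  nu=[0.8600]  x^+=[1.6691, 1.9140]  P^+=[0.4029 -0.1987; -0.1987 0.2810]
step 3: x^-=[1.8987, 1.9140]  P^-=[0.5793 -0.1550; -0.1550 0.4010]  H_jac=[0.7043 0.7099]  S=[0.5545]  K=[0.5374; 0.3166]  nu=[-3.7161]  x^+=[-0.0981, 0.7375]  P^+=[0.4192 -0.2493; -0.2493 0.3454]

x_post = [-0.0981, 0.7375]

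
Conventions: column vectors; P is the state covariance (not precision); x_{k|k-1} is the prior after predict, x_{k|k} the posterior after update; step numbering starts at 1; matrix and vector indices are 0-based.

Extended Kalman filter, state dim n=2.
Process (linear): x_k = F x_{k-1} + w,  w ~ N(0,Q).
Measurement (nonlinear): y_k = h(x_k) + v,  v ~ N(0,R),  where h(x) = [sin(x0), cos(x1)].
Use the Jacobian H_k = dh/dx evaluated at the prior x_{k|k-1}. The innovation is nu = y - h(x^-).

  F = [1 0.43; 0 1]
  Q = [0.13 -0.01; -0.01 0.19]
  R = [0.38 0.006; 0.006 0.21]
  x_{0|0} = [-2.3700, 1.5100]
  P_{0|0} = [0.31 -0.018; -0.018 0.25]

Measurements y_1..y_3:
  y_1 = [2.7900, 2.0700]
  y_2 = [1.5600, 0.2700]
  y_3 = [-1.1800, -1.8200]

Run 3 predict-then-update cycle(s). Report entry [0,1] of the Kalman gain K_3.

K[0,1] = -0.0473

step 1: x^-=[-1.7207, 1.5100]  P^-=[0.4707 0.0795; 0.0795 0.4400]  H_jac=[-0.1493 0.0000; 0.0000 -0.9982]  S=[0.3905 0.0179; 0.0179 0.6484]  K=[-0.1747 -0.1176; 0.0006 -0.6774]  nu=[3.7788, 2.0092]  x^+=[-2.6169, 0.1511]  P^+=[0.4491 0.0258; 0.0258 0.1425]
step 2: x^-=[-2.5520, 0.1511]  P^-=[0.6277 0.0771; 0.0771 0.3325]  H_jac=[-0.8311 0.0000; 0.0000 -0.1505]  S=[0.8136 0.0156; 0.0156 0.2175]  K=[-0.6411 -0.0072; -0.0744 -0.2247]  nu=[2.1161, -0.7186]  x^+=[-3.9033, 0.1551]  P^+=[0.2931 0.0356; 0.0356 0.3165]
step 3: x^-=[-3.8366, 0.1551]  P^-=[0.5123 0.1617; 0.1617 0.5065]  H_jac=[-0.7681 0.0000; 0.0000 -0.1545]  S=[0.6822 0.0252; 0.0252 0.2221]  K=[-0.5750 -0.0473; -0.1698 -0.3331]  nu=[-1.8204, -2.8080]  x^+=[-2.6570, 1.3996]  P^+=[0.2849 0.0866; 0.0866 0.4593]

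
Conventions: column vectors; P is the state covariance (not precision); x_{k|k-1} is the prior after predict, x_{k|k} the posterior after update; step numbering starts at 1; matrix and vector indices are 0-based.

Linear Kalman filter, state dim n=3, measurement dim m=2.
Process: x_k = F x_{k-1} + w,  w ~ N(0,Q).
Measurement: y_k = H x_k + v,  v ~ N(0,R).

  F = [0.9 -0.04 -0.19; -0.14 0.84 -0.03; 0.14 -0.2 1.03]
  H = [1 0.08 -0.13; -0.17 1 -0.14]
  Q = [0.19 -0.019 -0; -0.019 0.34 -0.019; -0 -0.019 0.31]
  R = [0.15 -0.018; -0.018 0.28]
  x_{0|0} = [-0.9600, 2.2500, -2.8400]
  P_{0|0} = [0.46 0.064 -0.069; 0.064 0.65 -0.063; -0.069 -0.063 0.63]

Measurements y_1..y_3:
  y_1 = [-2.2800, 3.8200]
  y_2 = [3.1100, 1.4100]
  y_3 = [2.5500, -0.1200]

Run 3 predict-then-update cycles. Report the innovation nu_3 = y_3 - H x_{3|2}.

step 1: x^-=[-0.4144, 2.1096, -3.5096]  P^-=[0.6044 -0.0365 -0.1339; -0.0365 0.7958 -0.1920; -0.1339 -0.1920 1.0159]  S=[0.8097 -0.0317; -0.0317 1.1729]  K=[0.7612 -0.0822; 0.0922 0.7091; -0.3583 -0.2752]  nu=[-2.4906, 1.1486]  x^+=[-2.4046, 2.6946, -2.9334]  P^+=[0.1234 -0.0081 0.0546; -0.0081 0.2032 0.0548; 0.0546 0.0548 0.8293]
step 2: x^-=[-1.7146, 2.6881, -3.8970]  P^-=[0.3029 -0.0515 -0.0946; -0.0515 0.4861 -0.0427; -0.0946 -0.0427 1.1940]  S=[0.4935 -0.0425; -0.0425 0.8233]  K=[0.6239 -0.0768; 0.0383 0.6104; -0.5358 -0.2631]  nu=[4.1029, -2.1152]  x^+=[1.0076, 1.5541, -5.5390]  P^+=[0.1020 -0.0086 0.0485; -0.0086 0.1807 0.0853; 0.0485 0.0853 1.0073]
step 3: x^-=[1.8970, 1.3305, -5.8749]  P^-=[0.2946 -0.0523 -0.1379; -0.0523 0.4685 -0.0167; -0.1379 -0.0167 1.3673]  S=[0.4985 -0.0387; -0.0387 0.7997]  K=[0.6127 -0.0742; 0.0213 0.6009; -0.6561 -0.2626]  nu=[-0.2172, -1.9505]  x^+=[1.9087, 0.1538, -5.2202]  P^+=[0.0995 -0.0089 0.0426; -0.0089 0.1805 0.1010; 0.0426 0.1010 1.1108]

innov = [-0.2172, -1.9505]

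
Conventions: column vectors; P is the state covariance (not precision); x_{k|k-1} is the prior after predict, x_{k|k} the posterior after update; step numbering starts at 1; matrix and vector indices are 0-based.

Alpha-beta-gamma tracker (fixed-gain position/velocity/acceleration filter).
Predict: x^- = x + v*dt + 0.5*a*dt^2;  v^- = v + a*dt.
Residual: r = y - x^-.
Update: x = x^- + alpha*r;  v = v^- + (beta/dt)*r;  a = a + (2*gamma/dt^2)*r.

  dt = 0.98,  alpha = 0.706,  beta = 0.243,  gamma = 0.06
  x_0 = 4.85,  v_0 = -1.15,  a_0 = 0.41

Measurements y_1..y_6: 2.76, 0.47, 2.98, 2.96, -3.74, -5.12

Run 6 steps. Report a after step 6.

a_post = -0.6034

step 1: x_pred=3.9199  r=-1.1599  x^+=3.1010  v^+=-1.0358  a^+=0.2651
step 2: x_pred=2.2132  r=-1.7432  x^+=0.9825  v^+=-1.2083  a^+=0.0473
step 3: x_pred=-0.1789  r=3.1589  x^+=2.0513  v^+=-0.3787  a^+=0.4420
step 4: x_pred=1.8924  r=1.0676  x^+=2.6461  v^+=0.3192  a^+=0.5754
step 5: x_pred=3.2352  r=-6.9752  x^+=-1.6893  v^+=-0.8465  a^+=-0.2962
step 6: x_pred=-2.6611  r=-2.4589  x^+=-4.3971  v^+=-1.7465  a^+=-0.6034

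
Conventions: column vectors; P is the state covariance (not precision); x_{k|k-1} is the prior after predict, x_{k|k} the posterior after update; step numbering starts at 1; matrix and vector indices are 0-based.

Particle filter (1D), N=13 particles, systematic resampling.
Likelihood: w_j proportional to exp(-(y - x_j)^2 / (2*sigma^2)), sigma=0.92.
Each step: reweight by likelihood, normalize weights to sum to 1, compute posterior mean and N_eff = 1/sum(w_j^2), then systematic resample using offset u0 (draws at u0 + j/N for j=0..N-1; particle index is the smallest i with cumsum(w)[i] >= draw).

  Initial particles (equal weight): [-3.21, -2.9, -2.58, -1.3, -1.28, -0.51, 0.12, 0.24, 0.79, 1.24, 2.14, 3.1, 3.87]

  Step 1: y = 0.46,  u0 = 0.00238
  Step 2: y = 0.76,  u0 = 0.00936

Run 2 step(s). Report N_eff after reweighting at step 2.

step 1: w=[0.0001, 0.0003, 0.0009, 0.0345, 0.0359, 0.1232, 0.2007, 0.2088, 0.2014, 0.1500, 0.0406, 0.0035, 0.0002]  mean=0.3608  Neff=6.0153  idx=[3, 5, 5, 6, 6, 6, 7, 7, 8, 8, 8, 9, 9]
step 2: w=[0.0084, 0.0399, 0.0399, 0.0813, 0.0813, 0.0813, 0.0883, 0.0883, 0.1035, 0.1035, 0.1035, 0.0904, 0.0904]  mean=0.4894  Neff=11.4752  idx=[1, 2, 3, 4, 5, 6, 7, 8, 9, 9, 10, 11, 12]

N_eff = 11.4752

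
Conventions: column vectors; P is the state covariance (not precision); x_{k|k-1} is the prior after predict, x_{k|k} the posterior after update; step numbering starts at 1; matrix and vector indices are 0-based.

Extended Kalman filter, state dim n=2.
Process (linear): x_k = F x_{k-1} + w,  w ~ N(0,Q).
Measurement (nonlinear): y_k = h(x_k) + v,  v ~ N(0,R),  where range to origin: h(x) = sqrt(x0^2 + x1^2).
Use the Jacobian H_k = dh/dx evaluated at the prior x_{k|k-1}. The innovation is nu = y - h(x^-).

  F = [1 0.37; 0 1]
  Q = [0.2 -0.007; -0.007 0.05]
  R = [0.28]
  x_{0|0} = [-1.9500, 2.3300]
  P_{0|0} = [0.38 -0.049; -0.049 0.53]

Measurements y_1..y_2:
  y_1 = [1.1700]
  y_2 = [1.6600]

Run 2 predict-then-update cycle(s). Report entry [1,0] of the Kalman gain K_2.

step 1: x^-=[-1.0879, 2.3300]  P^-=[0.6163 0.1401; 0.1401 0.5800]  H_jac=[-0.4231 0.9061]  S=[0.7591]  K=[-0.1763; 0.6142]  nu=[-1.4015]  x^+=[-0.8409, 1.4692]  P^+=[0.5927 0.2223; 0.2223 0.2936]
step 2: x^-=[-0.2973, 1.4692]  P^-=[0.9974 0.3239; 0.3239 0.3436]  H_jac=[-0.1983 0.9801]  S=[0.5234]  K=[0.2286; 0.5207]  nu=[0.1611]  x^+=[-0.2605, 1.5530]  P^+=[0.9700 0.2616; 0.2616 0.2017]

K[1,0] = 0.5207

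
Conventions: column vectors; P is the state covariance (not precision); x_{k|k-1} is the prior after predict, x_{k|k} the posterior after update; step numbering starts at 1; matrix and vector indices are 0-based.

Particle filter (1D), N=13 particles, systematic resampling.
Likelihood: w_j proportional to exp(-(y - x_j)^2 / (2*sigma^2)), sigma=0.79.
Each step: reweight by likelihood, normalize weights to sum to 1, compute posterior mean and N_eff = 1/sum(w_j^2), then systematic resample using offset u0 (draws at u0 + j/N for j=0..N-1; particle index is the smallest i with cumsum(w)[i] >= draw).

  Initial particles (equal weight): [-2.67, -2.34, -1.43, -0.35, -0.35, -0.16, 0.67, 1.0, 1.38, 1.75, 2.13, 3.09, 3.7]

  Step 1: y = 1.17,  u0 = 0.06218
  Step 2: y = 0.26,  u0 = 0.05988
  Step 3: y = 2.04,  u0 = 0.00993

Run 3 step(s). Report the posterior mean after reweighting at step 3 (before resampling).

post_mean = 1.2782

step 1: w=[0.0000, 0.0000, 0.0010, 0.0340, 0.0340, 0.0524, 0.1771, 0.2114, 0.2089, 0.1653, 0.1034, 0.0113, 0.0013]  mean=1.1338  Neff=6.1397  idx=[4, 6, 6, 6, 7, 7, 8, 8, 8, 9, 9, 10, 10]
step 2: w=[0.1195, 0.1407, 0.1407, 0.1407, 0.1038, 0.1038, 0.0589, 0.0589, 0.0589, 0.0272, 0.0272, 0.0098, 0.0098]  mean=0.8294  Neff=9.3175  idx=[0, 1, 1, 2, 2, 3, 3, 4, 5, 6, 7, 8, 11]
step 3: w=[0.0019, 0.0420, 0.0420, 0.0420, 0.0420, 0.0420, 0.0420, 0.0794, 0.0794, 0.1332, 0.1332, 0.1332, 0.1876]  mean=1.2782  Neff=8.9565  idx=[1, 3, 4, 6, 7, 8, 9, 10, 10, 11, 11, 12, 12]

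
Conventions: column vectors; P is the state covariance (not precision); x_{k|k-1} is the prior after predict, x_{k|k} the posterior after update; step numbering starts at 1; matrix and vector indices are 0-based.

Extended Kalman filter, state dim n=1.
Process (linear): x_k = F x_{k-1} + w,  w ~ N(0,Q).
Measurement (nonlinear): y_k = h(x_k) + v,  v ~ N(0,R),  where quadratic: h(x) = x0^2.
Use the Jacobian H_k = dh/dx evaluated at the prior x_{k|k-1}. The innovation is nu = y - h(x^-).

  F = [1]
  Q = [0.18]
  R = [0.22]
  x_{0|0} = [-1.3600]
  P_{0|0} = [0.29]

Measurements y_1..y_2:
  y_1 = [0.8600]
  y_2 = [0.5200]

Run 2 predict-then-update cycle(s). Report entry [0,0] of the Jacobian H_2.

step 1: x^-=[-1.3600]  P^-=[0.4700]  H_jac=[-2.7200]  S=[3.6972]  K=[-0.3458]  nu=[-0.9896]  x^+=[-1.0178]  P^+=[0.0280]
step 2: x^-=[-1.0178]  P^-=[0.2080]  H_jac=[-2.0357]  S=[1.0818]  K=[-0.3913]  nu=[-0.5160]  x^+=[-0.8159]  P^+=[0.0423]

H_jac[0,0] = -2.0357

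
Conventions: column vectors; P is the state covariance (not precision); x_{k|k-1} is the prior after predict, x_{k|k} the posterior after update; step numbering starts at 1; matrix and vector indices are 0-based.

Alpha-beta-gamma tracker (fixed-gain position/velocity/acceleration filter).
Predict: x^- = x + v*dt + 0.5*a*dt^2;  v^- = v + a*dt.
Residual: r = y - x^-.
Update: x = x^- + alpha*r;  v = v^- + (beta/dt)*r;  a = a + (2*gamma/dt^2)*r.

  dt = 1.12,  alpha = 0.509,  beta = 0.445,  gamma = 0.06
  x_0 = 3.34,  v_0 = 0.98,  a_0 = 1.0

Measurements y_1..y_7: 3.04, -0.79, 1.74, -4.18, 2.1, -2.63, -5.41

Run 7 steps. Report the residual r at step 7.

resid = -2.7338

step 1: x_pred=5.0648  r=-2.0248  x^+=4.0342  v^+=1.2955  a^+=0.8063
step 2: x_pred=5.9909  r=-6.7809  x^+=2.5394  v^+=-0.4956  a^+=0.1576
step 3: x_pred=2.0832  r=-0.3432  x^+=1.9085  v^+=-0.4554  a^+=0.1248
step 4: x_pred=1.4767  r=-5.6567  x^+=-1.4026  v^+=-2.5632  a^+=-0.4163
step 5: x_pred=-4.5345  r=6.6345  x^+=-1.1575  v^+=-0.3935  a^+=0.2183
step 6: x_pred=-1.4613  r=-1.1687  x^+=-2.0562  v^+=-0.6133  a^+=0.1065
step 7: x_pred=-2.6762  r=-2.7338  x^+=-4.0677  v^+=-1.5802  a^+=-0.1550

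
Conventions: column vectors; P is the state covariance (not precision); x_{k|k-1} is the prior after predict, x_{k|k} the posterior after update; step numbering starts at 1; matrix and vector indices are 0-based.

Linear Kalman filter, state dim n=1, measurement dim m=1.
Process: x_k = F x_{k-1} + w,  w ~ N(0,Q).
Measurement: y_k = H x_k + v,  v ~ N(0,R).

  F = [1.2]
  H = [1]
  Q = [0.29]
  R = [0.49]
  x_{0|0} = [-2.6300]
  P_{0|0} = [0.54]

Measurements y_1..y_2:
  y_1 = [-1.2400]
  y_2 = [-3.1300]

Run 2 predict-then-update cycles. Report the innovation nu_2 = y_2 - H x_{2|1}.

step 1: x^-=[-3.1560]  P^-=[1.0676]  S=[1.5576]  K=[0.6854]  nu=[1.9160]  x^+=[-1.8427]  P^+=[0.3359]
step 2: x^-=[-2.2113]  P^-=[0.7736]  S=[1.2636]  K=[0.6122]  nu=[-0.9187]  x^+=[-2.7738]  P^+=[0.3000]

innov = [-0.9187]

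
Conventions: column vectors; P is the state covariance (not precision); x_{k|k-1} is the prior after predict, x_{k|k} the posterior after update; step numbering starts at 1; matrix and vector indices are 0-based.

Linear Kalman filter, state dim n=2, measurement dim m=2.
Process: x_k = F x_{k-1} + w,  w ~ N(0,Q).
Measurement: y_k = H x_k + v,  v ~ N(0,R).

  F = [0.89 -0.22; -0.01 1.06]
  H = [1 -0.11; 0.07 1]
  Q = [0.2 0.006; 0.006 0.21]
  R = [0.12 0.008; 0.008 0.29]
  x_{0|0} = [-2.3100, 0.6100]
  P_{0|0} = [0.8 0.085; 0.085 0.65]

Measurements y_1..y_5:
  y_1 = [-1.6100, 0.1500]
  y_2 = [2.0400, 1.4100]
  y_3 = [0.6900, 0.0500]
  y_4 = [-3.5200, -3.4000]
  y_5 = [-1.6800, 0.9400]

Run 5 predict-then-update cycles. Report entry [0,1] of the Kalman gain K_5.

step 1: x^-=[-2.1901, 0.6697]  P^-=[0.8319 -0.0723; -0.0723 0.9386]  S=[0.9791 -0.1088; -0.1088 1.2226]  K=[0.8650 0.0654; -0.0954 0.7551]  nu=[0.6538, -0.3664]  x^+=[-1.6486, 0.3307]  P^+=[0.1064 0.0185; 0.0185 0.2169]
step 2: x^-=[-1.5400, 0.3670]  P^-=[0.2875 -0.0281; -0.0281 0.4534]  S=[0.4192 -0.0496; -0.0496 0.7408]  K=[0.6975 0.0360; -0.1148 0.6016]  nu=[3.6203, 1.1508]  x^+=[1.0267, 0.6438]  P^+=[0.0851 0.0101; 0.0101 0.1728]
step 3: x^-=[0.7721, 0.6722]  P^-=[0.2718 -0.0256; -0.0256 0.4040]  S=[0.4023 -0.0428; -0.0428 0.6918]  K=[0.6861 0.0330; -0.1129 0.5745]  nu=[-0.0082, -0.6763]  x^+=[0.7442, 0.2846]  P^+=[0.0836 0.0092; 0.0092 0.1650]
step 4: x^-=[0.5997, 0.2943]  P^-=[0.2706 -0.0245; -0.0245 0.3953]  S=[0.4008 -0.0409; -0.0409 0.6832]  K=[0.6853 0.0328; -0.1116 0.5694]  nu=[-4.0873, -3.7363]  x^+=[-2.3239, -1.3769]  P^+=[0.0835 0.0092; 0.0092 0.1636]
step 5: x^-=[-1.7653, -1.4363]  P^-=[0.2705 -0.0242; -0.0242 0.3936]  S=[0.4006 -0.0404; -0.0404 0.6816]  K=[0.6852 0.0329; -0.1112 0.5685]  nu=[-0.0727, 2.4998]  x^+=[-1.7330, -0.0072]  P^+=[0.0835 0.0092; 0.0092 0.1633]

K[0,1] = 0.0329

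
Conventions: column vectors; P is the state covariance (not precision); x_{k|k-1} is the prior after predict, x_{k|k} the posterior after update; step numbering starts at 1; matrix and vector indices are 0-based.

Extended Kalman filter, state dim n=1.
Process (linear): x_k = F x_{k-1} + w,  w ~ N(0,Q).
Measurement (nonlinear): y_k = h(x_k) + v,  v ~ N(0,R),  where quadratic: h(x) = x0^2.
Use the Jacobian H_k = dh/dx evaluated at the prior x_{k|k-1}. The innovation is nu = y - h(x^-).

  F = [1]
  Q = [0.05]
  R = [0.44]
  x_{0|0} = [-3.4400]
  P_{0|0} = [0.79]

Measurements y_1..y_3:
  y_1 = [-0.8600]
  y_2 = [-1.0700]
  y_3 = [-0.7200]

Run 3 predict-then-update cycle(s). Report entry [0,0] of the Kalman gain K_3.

step 1: x^-=[-3.4400]  P^-=[0.8400]  H_jac=[-6.8800]  S=[40.2009]  K=[-0.1438]  nu=[-12.6936]  x^+=[-1.6152]  P^+=[0.0092]
step 2: x^-=[-1.6152]  P^-=[0.0592]  H_jac=[-3.2304]  S=[1.0577]  K=[-0.1808]  nu=[-3.6789]  x^+=[-0.9501]  P^+=[0.0246]
step 3: x^-=[-0.9501]  P^-=[0.0746]  H_jac=[-1.9002]  S=[0.7095]  K=[-0.1999]  nu=[-1.6227]  x^+=[-0.6258]  P^+=[0.0463]

K[0,0] = -0.1999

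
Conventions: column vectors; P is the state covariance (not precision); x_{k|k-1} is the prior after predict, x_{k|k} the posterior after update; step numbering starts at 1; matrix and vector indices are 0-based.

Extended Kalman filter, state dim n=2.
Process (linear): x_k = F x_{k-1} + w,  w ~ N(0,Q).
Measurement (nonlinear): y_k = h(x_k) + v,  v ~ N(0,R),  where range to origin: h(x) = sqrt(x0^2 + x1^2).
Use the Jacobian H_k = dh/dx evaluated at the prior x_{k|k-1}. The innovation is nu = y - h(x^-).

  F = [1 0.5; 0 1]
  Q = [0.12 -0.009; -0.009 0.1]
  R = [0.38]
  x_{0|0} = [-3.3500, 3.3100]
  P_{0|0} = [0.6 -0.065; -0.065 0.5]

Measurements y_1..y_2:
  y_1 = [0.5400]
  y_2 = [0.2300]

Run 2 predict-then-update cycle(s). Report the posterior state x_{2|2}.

step 1: x^-=[-1.6950, 3.3100]  P^-=[0.7800 0.1760; 0.1760 0.6000]  H_jac=[-0.4558 0.8901]  S=[0.8746]  K=[-0.2274; 0.5189]  nu=[-3.1788]  x^+=[-0.9722, 1.6605]  P^+=[0.7348 0.2792; 0.2792 0.3645]
step 2: x^-=[-0.1419, 1.6605]  P^-=[1.2251 0.4524; 0.4524 0.4645]  H_jac=[-0.0852 0.9964]  S=[0.7732]  K=[0.4481; 0.5487]  nu=[-1.4366]  x^+=[-0.7856, 0.8723]  P^+=[1.0699 0.2623; 0.2623 0.2317]

x_post = [-0.7856, 0.8723]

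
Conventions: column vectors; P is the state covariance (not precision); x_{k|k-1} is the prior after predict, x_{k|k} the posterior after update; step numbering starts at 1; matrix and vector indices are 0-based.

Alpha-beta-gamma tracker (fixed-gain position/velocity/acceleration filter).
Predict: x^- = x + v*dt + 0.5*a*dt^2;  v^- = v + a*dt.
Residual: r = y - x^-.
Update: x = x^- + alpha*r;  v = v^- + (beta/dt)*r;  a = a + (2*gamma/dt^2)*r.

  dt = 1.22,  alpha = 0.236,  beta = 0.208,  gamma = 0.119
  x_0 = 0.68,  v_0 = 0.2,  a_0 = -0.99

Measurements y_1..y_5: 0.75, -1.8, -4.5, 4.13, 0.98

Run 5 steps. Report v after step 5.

step 1: x_pred=0.1872  r=0.5628  x^+=0.3201  v^+=-0.9119  a^+=-0.9000
step 2: x_pred=-1.4622  r=-0.3378  x^+=-1.5419  v^+=-2.0675  a^+=-0.9540
step 3: x_pred=-4.7742  r=0.2742  x^+=-4.7095  v^+=-3.1846  a^+=-0.9102
step 4: x_pred=-9.2721  r=13.4021  x^+=-6.1092  v^+=-2.0101  a^+=1.2329
step 5: x_pred=-7.6440  r=8.6240  x^+=-5.6088  v^+=0.9643  a^+=2.6119

v_post = 0.9643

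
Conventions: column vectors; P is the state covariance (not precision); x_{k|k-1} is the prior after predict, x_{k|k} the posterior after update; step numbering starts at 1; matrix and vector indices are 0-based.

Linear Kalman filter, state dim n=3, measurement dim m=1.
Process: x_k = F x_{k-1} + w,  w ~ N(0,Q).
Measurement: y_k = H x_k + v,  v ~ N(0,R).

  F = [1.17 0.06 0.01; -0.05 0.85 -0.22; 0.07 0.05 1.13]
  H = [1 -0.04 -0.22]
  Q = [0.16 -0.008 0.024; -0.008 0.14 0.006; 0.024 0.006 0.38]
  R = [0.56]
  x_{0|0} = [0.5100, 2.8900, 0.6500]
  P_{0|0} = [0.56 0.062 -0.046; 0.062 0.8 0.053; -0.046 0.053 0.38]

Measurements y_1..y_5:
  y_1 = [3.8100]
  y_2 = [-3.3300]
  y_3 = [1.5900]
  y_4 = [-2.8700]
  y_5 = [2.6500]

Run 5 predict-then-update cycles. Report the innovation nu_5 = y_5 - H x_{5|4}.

step 1: x^-=[0.7766, 2.2880, 0.9147]  P^-=[0.9372 0.0723 0.0232; 0.0723 0.7117 0.0007; 0.0232 0.0007 0.8691]  S=[1.5244]  K=[0.6095; 0.0286; -0.1102]  nu=[3.3262]  x^+=[2.8040, 2.3833, 0.5481]  P^+=[0.3708 0.0457 0.1256; 0.0457 0.7104 0.0055; 0.1256 0.0055 0.8506]
step 2: x^-=[3.4292, 1.7650, 0.9348]  P^-=[0.6796 0.0175 0.2355; 0.0175 0.6922 -0.1777; 0.2355 -0.1777 1.4905]  S=[1.2047]  K=[0.5205; 0.0240; -0.0708]  nu=[-6.4829]  x^+=[0.0546, 1.6092, 1.3937]  P^+=[0.3532 0.0025 0.2799; 0.0025 0.6915 -0.1757; 0.2799 -0.1757 1.4845]
step 3: x^-=[0.1744, 1.0585, 1.6591]  P^-=[0.6528 -0.0656 0.4302; -0.0656 0.7840 -0.5217; 0.4302 -0.5217 2.3035]  S=[1.1323]  K=[0.4952; 0.0157; -0.0492]  nu=[1.8230]  x^+=[1.0772, 1.0872, 1.5695]  P^+=[0.3751 -0.0744 0.4578; -0.0744 0.7837 -0.5208; 0.4578 -0.5208 2.3007]
step 4: x^-=[1.3412, 0.5250, 1.9033]  P^-=[0.6761 -0.1844 0.6484; -0.1844 1.0297 -1.0656; 0.6484 -1.0656 3.3347]  S=[1.1099]  K=[0.4873; 0.0079; -0.0384]  nu=[-3.7715]  x^+=[-0.4967, 0.4950, 2.0480]  P^+=[0.4126 -0.1887 0.6692; -0.1887 1.0296 -1.0653; 0.6692 -1.0653 3.3330]
step 5: x^-=[-0.5309, -0.0050, 2.3043]  P^-=[0.7167 -0.3416 0.8991; -0.3416 1.4754 -1.8506; 0.8991 -1.8506 4.6247]  S=[1.1020]  K=[0.4832; 0.0059; -0.0402]  nu=[3.6877]  x^+=[1.2511, 0.0167, 2.1561]  P^+=[0.4593 -0.3448 0.9205; -0.3448 1.4754 -1.8504; 0.9205 -1.8504 4.6229]

innov = [3.6877]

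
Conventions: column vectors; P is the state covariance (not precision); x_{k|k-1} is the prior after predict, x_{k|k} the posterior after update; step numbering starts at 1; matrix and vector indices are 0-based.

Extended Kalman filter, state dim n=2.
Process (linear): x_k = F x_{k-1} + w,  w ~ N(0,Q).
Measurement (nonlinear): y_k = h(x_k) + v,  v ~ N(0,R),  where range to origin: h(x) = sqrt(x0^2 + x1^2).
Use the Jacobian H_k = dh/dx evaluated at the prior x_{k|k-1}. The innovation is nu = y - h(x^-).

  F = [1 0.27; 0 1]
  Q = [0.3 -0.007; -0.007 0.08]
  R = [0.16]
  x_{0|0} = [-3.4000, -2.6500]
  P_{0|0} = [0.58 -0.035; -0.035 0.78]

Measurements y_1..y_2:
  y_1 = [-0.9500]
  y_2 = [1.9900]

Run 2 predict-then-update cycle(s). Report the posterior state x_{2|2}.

x_post = [0.3078, 1.6016]

step 1: x^-=[-4.1155, -2.6500]  P^-=[0.9180 0.1686; 0.1686 0.8600]  H_jac=[-0.8408 -0.5414]  S=[1.2145]  K=[-0.7107; -0.5001]  nu=[-5.8449]  x^+=[0.0383, 0.2730]  P^+=[0.3046 -0.2630; -0.2630 0.5563]
step 2: x^-=[0.1120, 0.2730]  P^-=[0.5031 -0.1198; -0.1198 0.6363]  H_jac=[0.3795 0.9252]  S=[0.6930]  K=[0.1155; 0.7839]  nu=[1.6949]  x^+=[0.3078, 1.6016]  P^+=[0.4939 -0.1826; -0.1826 0.2105]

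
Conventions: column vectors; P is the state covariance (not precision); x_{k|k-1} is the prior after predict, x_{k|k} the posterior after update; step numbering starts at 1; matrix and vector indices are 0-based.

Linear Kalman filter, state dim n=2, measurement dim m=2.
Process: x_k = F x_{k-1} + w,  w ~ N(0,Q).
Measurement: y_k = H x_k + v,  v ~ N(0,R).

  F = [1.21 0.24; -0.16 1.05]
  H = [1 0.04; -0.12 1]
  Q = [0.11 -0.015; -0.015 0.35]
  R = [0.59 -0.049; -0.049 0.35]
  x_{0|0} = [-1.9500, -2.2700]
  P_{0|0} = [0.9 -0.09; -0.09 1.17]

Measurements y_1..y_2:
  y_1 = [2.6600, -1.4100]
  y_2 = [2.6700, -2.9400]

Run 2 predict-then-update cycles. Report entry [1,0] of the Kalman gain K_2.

step 1: x^-=[-2.9043, -2.0715]  P^-=[1.4428 -0.0053; -0.0053 1.6932]  S=[2.0351 -0.1597; -0.1597 2.0653]  K=[0.7064 -0.0318; 0.0956 0.8276]  nu=[5.6472, 0.3130]  x^+=[1.0747, -1.2726]  P^+=[0.4181 0.0044; 0.0044 0.2855]
step 2: x^-=[0.9950, -1.5081]  P^-=[0.7412 -0.0185; -0.0185 0.6740]  S=[1.3308 -0.1294; -0.1294 1.0391]  K=[0.5530 -0.0345; 0.0705 0.6595]  nu=[1.7353, -1.3125]  x^+=[2.0001, -2.2515]  P^+=[0.3280 0.0002; 0.0002 0.2274]

K[1,0] = 0.0705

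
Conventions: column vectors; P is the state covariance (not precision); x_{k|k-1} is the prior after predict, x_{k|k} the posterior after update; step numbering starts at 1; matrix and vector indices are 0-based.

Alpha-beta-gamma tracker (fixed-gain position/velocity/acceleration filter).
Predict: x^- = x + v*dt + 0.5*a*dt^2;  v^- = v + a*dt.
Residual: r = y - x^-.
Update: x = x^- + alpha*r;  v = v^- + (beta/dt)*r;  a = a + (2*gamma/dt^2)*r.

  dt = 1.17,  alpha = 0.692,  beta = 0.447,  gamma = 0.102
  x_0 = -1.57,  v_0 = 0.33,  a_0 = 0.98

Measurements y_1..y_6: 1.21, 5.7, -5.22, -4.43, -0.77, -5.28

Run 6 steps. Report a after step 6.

a_post = -0.4458

step 1: x_pred=-0.5131  r=1.7231  x^+=0.6793  v^+=2.1349  a^+=1.2368
step 2: x_pred=4.0237  r=1.6763  x^+=5.1837  v^+=4.2224  a^+=1.4866
step 3: x_pred=11.1414  r=-16.3614  x^+=-0.1807  v^+=-0.2892  a^+=-0.9517
step 4: x_pred=-1.1703  r=-3.2597  x^+=-3.4260  v^+=-2.6479  a^+=-1.4374
step 5: x_pred=-7.5080  r=6.7380  x^+=-2.8453  v^+=-1.7555  a^+=-0.4333
step 6: x_pred=-5.1958  r=-0.0842  x^+=-5.2541  v^+=-2.2946  a^+=-0.4458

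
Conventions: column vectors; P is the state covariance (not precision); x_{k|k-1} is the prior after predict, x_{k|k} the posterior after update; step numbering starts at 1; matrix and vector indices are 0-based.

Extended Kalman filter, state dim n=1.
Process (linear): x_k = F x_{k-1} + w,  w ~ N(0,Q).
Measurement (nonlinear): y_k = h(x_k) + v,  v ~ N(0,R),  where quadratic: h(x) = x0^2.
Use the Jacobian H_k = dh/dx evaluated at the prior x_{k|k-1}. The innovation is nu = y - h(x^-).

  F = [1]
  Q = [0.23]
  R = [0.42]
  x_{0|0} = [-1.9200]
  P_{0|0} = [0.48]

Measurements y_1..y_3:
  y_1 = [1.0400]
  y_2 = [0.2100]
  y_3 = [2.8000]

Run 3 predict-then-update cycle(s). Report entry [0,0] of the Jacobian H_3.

step 1: x^-=[-1.9200]  P^-=[0.7100]  H_jac=[-3.8400]  S=[10.8894]  K=[-0.2504]  nu=[-2.6464]  x^+=[-1.2574]  P^+=[0.0274]
step 2: x^-=[-1.2574]  P^-=[0.2574]  H_jac=[-2.5148]  S=[2.0478]  K=[-0.3161]  nu=[-1.3711]  x^+=[-0.8240]  P^+=[0.0528]
step 3: x^-=[-0.8240]  P^-=[0.2828]  H_jac=[-1.6481]  S=[1.1881]  K=[-0.3923]  nu=[2.1210]  x^+=[-1.6560]  P^+=[0.1000]

H_jac[0,0] = -1.6481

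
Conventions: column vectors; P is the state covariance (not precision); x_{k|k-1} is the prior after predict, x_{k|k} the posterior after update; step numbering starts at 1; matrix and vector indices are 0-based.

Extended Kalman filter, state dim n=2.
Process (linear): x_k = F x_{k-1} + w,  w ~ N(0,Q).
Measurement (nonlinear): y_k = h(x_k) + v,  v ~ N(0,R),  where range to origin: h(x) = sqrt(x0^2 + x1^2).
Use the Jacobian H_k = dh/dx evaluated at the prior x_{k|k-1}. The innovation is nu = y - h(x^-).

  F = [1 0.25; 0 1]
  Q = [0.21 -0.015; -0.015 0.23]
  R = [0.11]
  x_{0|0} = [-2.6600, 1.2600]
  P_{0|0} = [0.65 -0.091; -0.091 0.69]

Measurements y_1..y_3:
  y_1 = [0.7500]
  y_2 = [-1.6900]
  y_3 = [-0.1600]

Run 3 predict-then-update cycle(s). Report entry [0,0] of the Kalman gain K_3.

step 1: x^-=[-2.3450, 1.2600]  P^-=[0.8576 0.0665; 0.0665 0.9200]  H_jac=[-0.8809 0.4733]  S=[0.9261]  K=[-0.7817; 0.4069]  nu=[-1.9121]  x^+=[-0.8503, 0.4819]  P^+=[0.2916 0.3611; 0.3611 0.7666]
step 2: x^-=[-0.7298, 0.4819]  P^-=[0.7301 0.5378; 0.5378 0.9966]  H_jac=[-0.8345 0.5511]  S=[0.4265]  K=[-0.7337; 0.2356]  nu=[-2.5646]  x^+=[1.1519, -0.1222]  P^+=[0.5005 0.6115; 0.6115 0.9730]
step 3: x^-=[1.1214, -0.1222]  P^-=[1.0771 0.8397; 0.8397 1.2030]  H_jac=[0.9941 -0.1083]  S=[1.0077]  K=[0.9723; 0.6991]  nu=[-1.2880]  x^+=[-0.1309, -1.0226]  P^+=[0.1244 0.1548; 0.1548 0.7105]

K[0,0] = 0.9723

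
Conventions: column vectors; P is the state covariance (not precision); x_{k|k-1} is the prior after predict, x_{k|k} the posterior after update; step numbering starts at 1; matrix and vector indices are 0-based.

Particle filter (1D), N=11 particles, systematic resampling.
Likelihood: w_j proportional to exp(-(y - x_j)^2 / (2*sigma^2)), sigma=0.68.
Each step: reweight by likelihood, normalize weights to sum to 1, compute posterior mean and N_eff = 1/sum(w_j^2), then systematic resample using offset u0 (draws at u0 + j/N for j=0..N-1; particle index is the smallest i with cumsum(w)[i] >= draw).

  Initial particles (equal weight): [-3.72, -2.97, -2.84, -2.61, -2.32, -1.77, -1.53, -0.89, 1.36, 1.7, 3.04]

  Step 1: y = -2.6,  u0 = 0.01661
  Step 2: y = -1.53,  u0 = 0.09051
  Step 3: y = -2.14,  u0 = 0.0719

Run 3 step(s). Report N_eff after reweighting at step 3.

N_eff = 10.8567

step 1: w=[0.0538, 0.1802, 0.1964, 0.2090, 0.1920, 0.0992, 0.0606, 0.0088, 0.0000, 0.0000, 0.0000]  mean=-2.5601  Neff=5.9508  idx=[0, 1, 1, 2, 2, 3, 3, 4, 4, 5, 5]
step 2: w=[0.0014, 0.0266, 0.0266, 0.0391, 0.0391, 0.0709, 0.0709, 0.1275, 0.1275, 0.2352, 0.2352]  mean=-2.1796  Neff=6.3425  idx=[3, 5, 6, 7, 8, 9, 9, 9, 10, 10, 10]
step 3: w=[0.0635, 0.0850, 0.0850, 0.1042, 0.1042, 0.0930, 0.0930, 0.0930, 0.0930, 0.0930, 0.0930]  mean=-2.0953  Neff=10.8567  idx=[1, 2, 3, 4, 4, 5, 6, 7, 8, 9, 10]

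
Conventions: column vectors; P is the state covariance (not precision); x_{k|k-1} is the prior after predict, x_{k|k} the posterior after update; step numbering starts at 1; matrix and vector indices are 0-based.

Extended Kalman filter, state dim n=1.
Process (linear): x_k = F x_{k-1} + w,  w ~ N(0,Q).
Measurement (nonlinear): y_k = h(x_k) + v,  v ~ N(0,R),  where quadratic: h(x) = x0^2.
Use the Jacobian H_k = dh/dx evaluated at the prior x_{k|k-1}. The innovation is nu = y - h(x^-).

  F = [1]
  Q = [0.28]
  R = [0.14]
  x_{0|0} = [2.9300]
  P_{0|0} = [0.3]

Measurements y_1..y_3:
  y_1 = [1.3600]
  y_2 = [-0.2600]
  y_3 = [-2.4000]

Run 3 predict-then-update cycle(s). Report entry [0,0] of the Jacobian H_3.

H_jac[0,0] = 1.6288

step 1: x^-=[2.9300]  P^-=[0.5800]  H_jac=[5.8600]  S=[20.0570]  K=[0.1695]  nu=[-7.2249]  x^+=[1.7057]  P^+=[0.0040]
step 2: x^-=[1.7057]  P^-=[0.2840]  H_jac=[3.4114]  S=[3.4456]  K=[0.2812]  nu=[-3.1694]  x^+=[0.8144]  P^+=[0.0115]
step 3: x^-=[0.8144]  P^-=[0.2915]  H_jac=[1.6288]  S=[0.9134]  K=[0.5199]  nu=[-3.0632]  x^+=[-0.7781]  P^+=[0.0447]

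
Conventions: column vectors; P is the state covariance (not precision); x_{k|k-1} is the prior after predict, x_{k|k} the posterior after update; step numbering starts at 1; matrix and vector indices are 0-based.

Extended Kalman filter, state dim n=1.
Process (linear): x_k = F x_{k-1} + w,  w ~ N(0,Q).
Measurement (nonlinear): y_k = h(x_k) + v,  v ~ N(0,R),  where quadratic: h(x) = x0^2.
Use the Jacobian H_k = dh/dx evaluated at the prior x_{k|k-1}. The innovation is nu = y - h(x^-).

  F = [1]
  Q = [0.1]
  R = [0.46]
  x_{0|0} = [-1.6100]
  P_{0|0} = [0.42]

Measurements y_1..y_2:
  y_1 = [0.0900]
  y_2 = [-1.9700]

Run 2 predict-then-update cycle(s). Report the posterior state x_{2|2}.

step 1: x^-=[-1.6100]  P^-=[0.5200]  H_jac=[-3.2200]  S=[5.8516]  K=[-0.2861]  nu=[-2.5021]  x^+=[-0.8940]  P^+=[0.0409]
step 2: x^-=[-0.8940]  P^-=[0.1409]  H_jac=[-1.7881]  S=[0.9104]  K=[-0.2767]  nu=[-2.7693]  x^+=[-0.1278]  P^+=[0.0712]

x_post = [-0.1278]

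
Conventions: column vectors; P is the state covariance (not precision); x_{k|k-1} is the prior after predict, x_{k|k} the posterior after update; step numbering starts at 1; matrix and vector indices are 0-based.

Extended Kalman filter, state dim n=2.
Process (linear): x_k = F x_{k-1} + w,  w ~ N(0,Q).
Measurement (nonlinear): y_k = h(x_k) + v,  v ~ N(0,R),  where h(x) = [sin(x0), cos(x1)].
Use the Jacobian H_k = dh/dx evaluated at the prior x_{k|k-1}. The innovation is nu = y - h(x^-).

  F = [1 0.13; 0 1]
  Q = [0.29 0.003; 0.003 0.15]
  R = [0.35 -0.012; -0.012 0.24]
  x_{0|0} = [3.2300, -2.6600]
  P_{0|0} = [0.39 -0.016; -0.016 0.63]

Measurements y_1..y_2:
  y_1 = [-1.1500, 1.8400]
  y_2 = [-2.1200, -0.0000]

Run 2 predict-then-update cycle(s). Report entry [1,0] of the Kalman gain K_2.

step 1: x^-=[2.8842, -2.6600]  P^-=[0.6865 0.0689; 0.0689 0.7800]  H_jac=[-0.9671 0.0000; 0.0000 0.4632]  S=[0.9920 -0.0429; -0.0429 0.4073]  K=[-0.6689 0.0080; -0.0290 0.8839]  nu=[-1.4046, 2.7263]  x^+=[3.8454, -0.2096]  P^+=[0.2422 0.0215; 0.0215 0.4587]
step 2: x^-=[3.8181, -0.2096]  P^-=[0.5455 0.0841; 0.0841 0.6087]  H_jac=[-0.7797 0.0000; 0.0000 0.2081]  S=[0.6817 -0.0256; -0.0256 0.2664]  K=[-0.6238 0.0056; -0.0786 0.4680]  nu=[-1.4939, -0.9781]  x^+=[4.7445, -0.5499]  P^+=[0.2801 0.0425; 0.0425 0.5443]

K[1,0] = -0.0786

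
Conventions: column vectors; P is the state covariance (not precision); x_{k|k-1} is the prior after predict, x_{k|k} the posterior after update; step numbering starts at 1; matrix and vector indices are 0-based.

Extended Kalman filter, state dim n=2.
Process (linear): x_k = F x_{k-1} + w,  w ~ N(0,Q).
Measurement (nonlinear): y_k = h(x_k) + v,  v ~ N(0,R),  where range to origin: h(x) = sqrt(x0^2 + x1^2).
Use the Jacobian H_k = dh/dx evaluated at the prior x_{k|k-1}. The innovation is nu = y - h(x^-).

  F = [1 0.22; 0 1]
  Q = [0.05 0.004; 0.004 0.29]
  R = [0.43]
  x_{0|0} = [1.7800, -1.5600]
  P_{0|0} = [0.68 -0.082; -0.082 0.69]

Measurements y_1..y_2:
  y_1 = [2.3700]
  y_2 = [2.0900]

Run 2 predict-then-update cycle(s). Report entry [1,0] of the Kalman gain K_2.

step 1: x^-=[1.4368, -1.5600]  P^-=[0.7273 0.0738; 0.0738 0.9800]  H_jac=[0.6775 -0.7356]  S=[1.2205]  K=[0.3592; -0.5497]  nu=[0.2492]  x^+=[1.5263, -1.6969]  P^+=[0.5698 0.3148; 0.3148 0.6113]
step 2: x^-=[1.1530, -1.6969]  P^-=[0.7879 0.4533; 0.4533 0.9013]  H_jac=[0.5620 -0.8271]  S=[0.8741]  K=[0.0777; -0.5614]  nu=[0.0384]  x^+=[1.1560, -1.7185]  P^+=[0.7826 0.4914; 0.4914 0.6257]

K[1,0] = -0.5614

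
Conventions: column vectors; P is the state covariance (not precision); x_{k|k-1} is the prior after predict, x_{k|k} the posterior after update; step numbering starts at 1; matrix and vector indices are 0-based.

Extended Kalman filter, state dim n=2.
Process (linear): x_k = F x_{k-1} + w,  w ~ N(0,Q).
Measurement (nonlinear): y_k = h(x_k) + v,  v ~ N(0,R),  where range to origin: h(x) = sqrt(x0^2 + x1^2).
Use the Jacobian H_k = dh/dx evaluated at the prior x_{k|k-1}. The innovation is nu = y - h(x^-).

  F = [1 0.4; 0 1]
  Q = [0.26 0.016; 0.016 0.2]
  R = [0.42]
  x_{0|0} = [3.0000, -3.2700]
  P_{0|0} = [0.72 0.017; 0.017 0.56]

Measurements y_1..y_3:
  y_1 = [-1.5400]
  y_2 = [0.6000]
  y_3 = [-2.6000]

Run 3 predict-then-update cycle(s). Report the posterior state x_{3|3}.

step 1: x^-=[1.6920, -3.2700]  P^-=[1.0832 0.2570; 0.2570 0.7600]  H_jac=[0.4596 -0.8881]  S=[1.0385]  K=[0.2596; -0.5363]  nu=[-5.2218]  x^+=[0.3367, -0.4698]  P^+=[1.0132 0.4015; 0.4015 0.4614]
step 2: x^-=[0.1488, -0.4698]  P^-=[1.6683 0.6021; 0.6021 0.6614]  H_jac=[0.3019 -0.9533]  S=[0.8266]  K=[-0.0851; -0.5429]  nu=[0.1073]  x^+=[0.1396, -0.5280]  P^+=[1.6623 0.5639; 0.5639 0.4178]
step 3: x^-=[-0.0716, -0.5280]  P^-=[2.4403 0.7470; 0.7470 0.6178]  H_jac=[-0.1343 -0.9909]  S=[1.2695]  K=[-0.8413; -0.5613]  nu=[-3.1328]  x^+=[2.5640, 1.2303]  P^+=[1.5418 0.1476; 0.1476 0.2179]

x_post = [2.5640, 1.2303]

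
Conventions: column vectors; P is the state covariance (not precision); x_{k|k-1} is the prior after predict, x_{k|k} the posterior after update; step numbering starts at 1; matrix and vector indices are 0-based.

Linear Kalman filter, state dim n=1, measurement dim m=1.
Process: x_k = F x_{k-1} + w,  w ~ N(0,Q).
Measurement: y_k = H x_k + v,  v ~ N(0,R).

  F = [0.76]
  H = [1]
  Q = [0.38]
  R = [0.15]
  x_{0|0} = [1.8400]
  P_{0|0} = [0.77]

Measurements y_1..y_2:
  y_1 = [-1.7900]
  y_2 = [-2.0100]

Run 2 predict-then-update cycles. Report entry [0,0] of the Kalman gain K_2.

step 1: x^-=[1.3984]  P^-=[0.8248]  S=[0.9748]  K=[0.8461]  nu=[-3.1884]  x^+=[-1.2994]  P^+=[0.1269]
step 2: x^-=[-0.9875]  P^-=[0.4533]  S=[0.6033]  K=[0.7514]  nu=[-1.0225]  x^+=[-1.7558]  P^+=[0.1127]

K[0,0] = 0.7514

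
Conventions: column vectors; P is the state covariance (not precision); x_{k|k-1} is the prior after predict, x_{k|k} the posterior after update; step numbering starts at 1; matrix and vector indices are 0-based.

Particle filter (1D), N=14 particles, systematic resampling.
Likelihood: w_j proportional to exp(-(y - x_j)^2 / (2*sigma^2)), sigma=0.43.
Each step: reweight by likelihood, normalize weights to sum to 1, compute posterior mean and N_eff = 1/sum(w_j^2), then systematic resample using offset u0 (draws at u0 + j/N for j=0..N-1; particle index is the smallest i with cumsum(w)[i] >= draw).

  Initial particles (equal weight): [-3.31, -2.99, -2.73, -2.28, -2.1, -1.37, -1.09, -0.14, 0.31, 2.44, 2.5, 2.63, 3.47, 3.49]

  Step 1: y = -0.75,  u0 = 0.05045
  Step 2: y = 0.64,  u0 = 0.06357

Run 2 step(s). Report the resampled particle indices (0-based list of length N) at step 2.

resampled_idx = [10, 10, 11, 11, 12, 12, 13, 13, 13, 13, 13, 13, 13, 13]

step 1: w=[0.0000, 0.0000, 0.0000, 0.0012, 0.0048, 0.2345, 0.4852, 0.2425, 0.0318, 0.0000, 0.0000, 0.0000, 0.0000, 0.0000]  mean=-0.8871  Neff=2.8551  idx=[5, 5, 5, 6, 6, 6, 6, 6, 6, 6, 7, 7, 7, 8]
step 2: w=[0.0000, 0.0000, 0.0000, 0.0002, 0.0002, 0.0002, 0.0002, 0.0002, 0.0002, 0.0002, 0.1455, 0.1455, 0.1455, 0.5618]  mean=0.1112  Neff=2.6377  idx=[10, 10, 11, 11, 12, 12, 13, 13, 13, 13, 13, 13, 13, 13]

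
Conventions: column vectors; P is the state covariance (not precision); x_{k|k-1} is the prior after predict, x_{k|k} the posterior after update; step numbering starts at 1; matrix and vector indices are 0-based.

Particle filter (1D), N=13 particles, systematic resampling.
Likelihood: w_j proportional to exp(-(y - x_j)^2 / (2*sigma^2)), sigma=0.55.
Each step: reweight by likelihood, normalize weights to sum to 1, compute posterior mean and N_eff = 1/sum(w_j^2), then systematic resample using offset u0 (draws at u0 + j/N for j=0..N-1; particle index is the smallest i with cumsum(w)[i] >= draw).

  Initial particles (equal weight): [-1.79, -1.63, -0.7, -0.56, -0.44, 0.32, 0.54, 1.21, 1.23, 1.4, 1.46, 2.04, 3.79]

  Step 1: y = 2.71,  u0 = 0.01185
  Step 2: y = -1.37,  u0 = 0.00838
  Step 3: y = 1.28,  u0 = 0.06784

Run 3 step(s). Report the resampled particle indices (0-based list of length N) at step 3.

step 1: w=[0.0000, 0.0000, 0.0000, 0.0000, 0.0000, 0.0001, 0.0005, 0.0300, 0.0332, 0.0726, 0.0936, 0.5898, 0.1802]  mean=2.2018  Neff=2.5230  idx=[7, 9, 10, 11, 11, 11, 11, 11, 11, 11, 11, 12, 12]
step 2: w=[0.7719, 0.1438, 0.0825, 0.0002, 0.0002, 0.0002, 0.0002, 0.0002, 0.0002, 0.0002, 0.0002, 0.0000, 0.0000]  mean=1.2594  Neff=1.6041  idx=[0, 0, 0, 0, 0, 0, 0, 0, 0, 0, 1, 1, 2]
step 3: w=[0.0774, 0.0774, 0.0774, 0.0774, 0.0774, 0.0774, 0.0774, 0.0774, 0.0774, 0.0774, 0.0762, 0.0762, 0.0739]  mean=1.2574  Neff=12.9980  idx=[0, 1, 2, 3, 4, 5, 6, 7, 8, 9, 10, 11, 12]

resampled_idx = [0, 1, 2, 3, 4, 5, 6, 7, 8, 9, 10, 11, 12]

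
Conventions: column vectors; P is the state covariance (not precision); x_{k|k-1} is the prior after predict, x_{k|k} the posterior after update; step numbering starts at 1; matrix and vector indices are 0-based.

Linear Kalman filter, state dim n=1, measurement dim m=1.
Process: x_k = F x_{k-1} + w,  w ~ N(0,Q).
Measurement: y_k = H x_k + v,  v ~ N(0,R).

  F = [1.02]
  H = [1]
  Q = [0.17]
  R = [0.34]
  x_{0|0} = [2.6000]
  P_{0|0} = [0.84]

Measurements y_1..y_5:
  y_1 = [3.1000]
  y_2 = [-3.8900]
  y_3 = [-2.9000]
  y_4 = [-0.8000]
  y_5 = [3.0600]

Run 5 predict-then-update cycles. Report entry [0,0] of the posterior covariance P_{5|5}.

P_post[0,0] = 0.1726

step 1: x^-=[2.6520]  P^-=[1.0439]  S=[1.3839]  K=[0.7543]  nu=[0.4480]  x^+=[2.9899]  P^+=[0.2565]
step 2: x^-=[3.0497]  P^-=[0.4368]  S=[0.7768]  K=[0.5623]  nu=[-6.9397]  x^+=[-0.8526]  P^+=[0.1912]
step 3: x^-=[-0.8697]  P^-=[0.3689]  S=[0.7089]  K=[0.5204]  nu=[-2.0303]  x^+=[-1.9263]  P^+=[0.1769]
step 4: x^-=[-1.9648]  P^-=[0.3541]  S=[0.6941]  K=[0.5101]  nu=[1.1648]  x^+=[-1.3706]  P^+=[0.1734]
step 5: x^-=[-1.3980]  P^-=[0.3505]  S=[0.6905]  K=[0.5076]  nu=[4.4580]  x^+=[0.8648]  P^+=[0.1726]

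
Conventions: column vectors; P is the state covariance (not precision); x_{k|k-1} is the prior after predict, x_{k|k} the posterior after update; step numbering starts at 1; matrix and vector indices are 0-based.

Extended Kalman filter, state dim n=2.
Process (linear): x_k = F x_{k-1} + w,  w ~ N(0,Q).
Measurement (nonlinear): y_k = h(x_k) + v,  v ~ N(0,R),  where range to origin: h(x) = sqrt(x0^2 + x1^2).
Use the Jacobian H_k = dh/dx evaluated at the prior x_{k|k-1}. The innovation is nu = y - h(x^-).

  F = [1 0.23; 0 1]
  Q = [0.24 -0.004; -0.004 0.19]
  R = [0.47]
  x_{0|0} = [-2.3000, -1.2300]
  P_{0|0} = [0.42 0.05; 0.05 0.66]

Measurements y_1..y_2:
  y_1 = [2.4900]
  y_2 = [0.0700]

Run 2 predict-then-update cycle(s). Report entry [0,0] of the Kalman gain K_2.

K[0,0] = -0.4841

step 1: x^-=[-2.5829, -1.2300]  P^-=[0.7179 0.1978; 0.1978 0.8500]  H_jac=[-0.9029 -0.4299]  S=[1.3659]  K=[-0.5368; -0.3983]  nu=[-0.3708]  x^+=[-2.3838, -1.0823]  P^+=[0.3243 -0.0942; -0.0942 0.6333]
step 2: x^-=[-2.6328, -1.0823]  P^-=[0.5545 0.0474; 0.0474 0.8233]  H_jac=[-0.9249 -0.3802]  S=[1.0967]  K=[-0.4841; -0.3254]  nu=[-2.7766]  x^+=[-1.2888, -0.1787]  P^+=[0.2975 -0.1253; -0.1253 0.7072]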